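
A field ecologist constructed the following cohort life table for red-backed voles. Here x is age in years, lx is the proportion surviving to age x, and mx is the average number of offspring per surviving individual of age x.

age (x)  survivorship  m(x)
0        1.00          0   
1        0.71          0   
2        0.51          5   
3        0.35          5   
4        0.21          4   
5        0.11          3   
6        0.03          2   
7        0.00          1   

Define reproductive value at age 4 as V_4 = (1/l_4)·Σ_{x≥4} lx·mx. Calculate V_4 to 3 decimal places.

lx·mx for x ≥ 4: 0.84, 0.33, 0.06, 0 → sum = 1.23
V_4 = 1.23 / l_4 = 1.23 / 0.21 = 5.857143… → 5.857

5.857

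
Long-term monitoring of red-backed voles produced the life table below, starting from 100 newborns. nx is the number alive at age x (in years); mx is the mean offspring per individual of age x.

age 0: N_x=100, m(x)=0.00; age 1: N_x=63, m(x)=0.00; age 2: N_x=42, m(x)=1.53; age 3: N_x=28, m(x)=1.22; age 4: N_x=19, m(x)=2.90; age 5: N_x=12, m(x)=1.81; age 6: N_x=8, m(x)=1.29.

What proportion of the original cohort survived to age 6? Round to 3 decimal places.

l_6 = n_6/n_0 = 8/100 = 0.08 → 0.080

0.080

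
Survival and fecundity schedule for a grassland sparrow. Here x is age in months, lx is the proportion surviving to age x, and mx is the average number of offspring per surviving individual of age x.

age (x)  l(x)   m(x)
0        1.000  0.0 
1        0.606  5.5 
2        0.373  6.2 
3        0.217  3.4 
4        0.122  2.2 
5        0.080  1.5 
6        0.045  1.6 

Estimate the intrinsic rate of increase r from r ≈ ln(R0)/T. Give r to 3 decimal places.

R0 = Σ lx·mx = 0 + 3.333 + 2.3126 + 0.7378 + 0.2684 + 0.12 + 0.072 = 6.8438
Σ x·lx·mx = 12.2772; T = 12.2772/6.8438 = 1.79392…
r ≈ ln(R0)/T = ln(6.8438)/1.79392… = 1.07215… → 1.072

1.072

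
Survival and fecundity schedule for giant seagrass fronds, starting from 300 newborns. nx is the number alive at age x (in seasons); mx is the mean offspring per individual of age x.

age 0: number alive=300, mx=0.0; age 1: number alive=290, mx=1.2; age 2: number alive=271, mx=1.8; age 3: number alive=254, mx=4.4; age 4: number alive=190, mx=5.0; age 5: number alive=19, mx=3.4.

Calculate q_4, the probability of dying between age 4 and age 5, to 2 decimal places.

0.90

lx = nx/n0 = nx/300: 1, 0.96667…, 0.90333…, 0.84667…, 0.63333…, 0.06333…
q_4 = (l_4 − l_5) / l_4 = (0.633333… − 0.063333…) / 0.633333…
     = 0.57… / 0.633333… = 0.9… → 0.90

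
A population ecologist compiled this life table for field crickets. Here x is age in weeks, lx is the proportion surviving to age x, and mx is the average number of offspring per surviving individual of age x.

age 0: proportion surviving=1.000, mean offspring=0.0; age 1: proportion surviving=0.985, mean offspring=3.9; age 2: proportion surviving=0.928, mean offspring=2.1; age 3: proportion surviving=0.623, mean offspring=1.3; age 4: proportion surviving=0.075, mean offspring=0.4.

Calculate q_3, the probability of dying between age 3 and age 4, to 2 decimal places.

0.88

q_3 = (l_3 − l_4) / l_3 = (0.623 − 0.075) / 0.623
     = 0.548 / 0.623 = 0.879615… → 0.88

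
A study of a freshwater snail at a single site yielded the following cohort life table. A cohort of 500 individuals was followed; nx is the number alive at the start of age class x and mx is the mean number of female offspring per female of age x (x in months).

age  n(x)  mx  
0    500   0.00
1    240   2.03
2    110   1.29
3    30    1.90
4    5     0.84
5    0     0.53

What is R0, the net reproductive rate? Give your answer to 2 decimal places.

lx = nx/n0 = nx/500: 1, 0.48, 0.22, 0.06, 0.01, 0
lx·mx by age: 0, 0.9744, 0.2838, 0.114, 0.0084, 0
R0 = Σ lx·mx = 1.3806 → 1.38

1.38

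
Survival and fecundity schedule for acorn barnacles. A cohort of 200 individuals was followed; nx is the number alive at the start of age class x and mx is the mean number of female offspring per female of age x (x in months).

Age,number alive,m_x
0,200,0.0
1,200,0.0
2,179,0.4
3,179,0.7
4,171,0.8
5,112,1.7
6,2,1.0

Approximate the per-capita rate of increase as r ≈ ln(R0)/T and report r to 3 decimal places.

0.251

lx = nx/n0 = nx/200: 1, 1, 0.895, 0.895, 0.855, 0.56, 0.01
R0 = Σ lx·mx = 0 + 0 + 0.358 + 0.6265 + 0.684 + 0.952 + 0.01 = 2.6305
Σ x·lx·mx = 10.1515; T = 10.1515/2.6305 = 3.85915…
r ≈ ln(R0)/T = ln(2.6305)/3.85915… = 0.25062… → 0.251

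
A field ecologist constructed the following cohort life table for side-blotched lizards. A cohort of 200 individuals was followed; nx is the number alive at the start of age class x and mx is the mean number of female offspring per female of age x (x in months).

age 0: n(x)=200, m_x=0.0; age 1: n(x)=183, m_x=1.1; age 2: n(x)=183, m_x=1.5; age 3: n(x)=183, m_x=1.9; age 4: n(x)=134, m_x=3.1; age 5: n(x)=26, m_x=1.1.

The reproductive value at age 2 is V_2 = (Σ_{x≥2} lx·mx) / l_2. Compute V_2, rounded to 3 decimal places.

5.826

lx = nx/n0 = nx/200: 1, 0.915, 0.915, 0.915, 0.67, 0.13
lx·mx for x ≥ 2: 1.3725, 1.7385, 2.077, 0.143 → sum = 5.331
V_2 = 5.331 / l_2 = 5.331 / 0.915 = 5.82623… → 5.826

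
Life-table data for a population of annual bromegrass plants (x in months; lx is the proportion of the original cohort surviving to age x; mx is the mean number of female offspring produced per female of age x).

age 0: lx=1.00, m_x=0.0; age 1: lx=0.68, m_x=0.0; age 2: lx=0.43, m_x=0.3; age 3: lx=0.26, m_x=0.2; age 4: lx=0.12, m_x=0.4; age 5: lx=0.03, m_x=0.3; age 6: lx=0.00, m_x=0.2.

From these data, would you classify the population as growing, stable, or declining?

declining

R0 = Σ lx·mx = 0 + 0 + 0.129 + 0.052 + 0.048 + 0.009 + 0 = 0.238
R0 < 1, so the population is declining.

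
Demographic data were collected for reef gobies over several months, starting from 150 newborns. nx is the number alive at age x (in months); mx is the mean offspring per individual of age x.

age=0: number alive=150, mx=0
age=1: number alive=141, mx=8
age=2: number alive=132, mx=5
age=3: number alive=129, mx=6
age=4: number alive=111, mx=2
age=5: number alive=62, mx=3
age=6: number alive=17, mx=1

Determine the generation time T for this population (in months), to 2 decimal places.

2.24

lx = nx/n0 = nx/150: 1, 0.94, 0.88, 0.86, 0.74, 0.41333…, 0.11333…
lx·mx: 0, 7.52, 4.4, 5.16, 1.48, 1.24…, 0.113333… → R0 = 19.913333…
x·lx·mx: 0, 7.52, 8.8, 15.48, 5.92, 6.2…, 0.68… → Σ = 44.6…
T = 44.6… / 19.913333… = 2.239705… → 2.24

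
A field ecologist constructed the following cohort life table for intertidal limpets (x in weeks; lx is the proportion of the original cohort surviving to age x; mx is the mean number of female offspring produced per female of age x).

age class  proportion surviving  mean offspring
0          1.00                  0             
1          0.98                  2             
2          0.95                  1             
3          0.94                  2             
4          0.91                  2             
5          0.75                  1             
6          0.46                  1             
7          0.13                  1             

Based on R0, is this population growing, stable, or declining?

growing

R0 = Σ lx·mx = 0 + 1.96 + 0.95 + 1.88 + 1.82 + 0.75 + 0.46 + 0.13 = 7.95
R0 > 1, so the population is growing.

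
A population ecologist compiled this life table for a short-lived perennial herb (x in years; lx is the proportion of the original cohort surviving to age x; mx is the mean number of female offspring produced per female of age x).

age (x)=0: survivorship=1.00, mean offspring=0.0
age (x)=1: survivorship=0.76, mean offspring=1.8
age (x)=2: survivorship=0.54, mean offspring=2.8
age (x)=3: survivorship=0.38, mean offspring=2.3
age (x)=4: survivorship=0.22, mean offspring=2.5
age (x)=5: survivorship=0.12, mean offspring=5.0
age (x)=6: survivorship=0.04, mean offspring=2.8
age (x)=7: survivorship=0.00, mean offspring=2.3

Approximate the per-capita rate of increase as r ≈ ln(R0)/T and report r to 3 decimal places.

R0 = Σ lx·mx = 0 + 1.368 + 1.512 + 0.874 + 0.55 + 0.6 + 0.112 + 0 = 5.016
Σ x·lx·mx = 12.886; T = 12.886/5.016 = 2.56898…
r ≈ ln(R0)/T = ln(5.016)/2.56898… = 0.62773… → 0.628

0.628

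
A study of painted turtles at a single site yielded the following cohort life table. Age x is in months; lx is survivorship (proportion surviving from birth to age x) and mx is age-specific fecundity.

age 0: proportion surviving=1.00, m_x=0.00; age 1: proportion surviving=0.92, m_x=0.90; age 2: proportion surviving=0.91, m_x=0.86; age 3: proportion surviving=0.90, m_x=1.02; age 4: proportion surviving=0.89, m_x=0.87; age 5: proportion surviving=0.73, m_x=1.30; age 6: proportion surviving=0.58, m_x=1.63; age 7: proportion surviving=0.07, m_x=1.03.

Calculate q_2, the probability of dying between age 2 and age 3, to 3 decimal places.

q_2 = (l_2 − l_3) / l_2 = (0.91 − 0.9) / 0.91
     = 0.01 / 0.91 = 0.010989… → 0.011

0.011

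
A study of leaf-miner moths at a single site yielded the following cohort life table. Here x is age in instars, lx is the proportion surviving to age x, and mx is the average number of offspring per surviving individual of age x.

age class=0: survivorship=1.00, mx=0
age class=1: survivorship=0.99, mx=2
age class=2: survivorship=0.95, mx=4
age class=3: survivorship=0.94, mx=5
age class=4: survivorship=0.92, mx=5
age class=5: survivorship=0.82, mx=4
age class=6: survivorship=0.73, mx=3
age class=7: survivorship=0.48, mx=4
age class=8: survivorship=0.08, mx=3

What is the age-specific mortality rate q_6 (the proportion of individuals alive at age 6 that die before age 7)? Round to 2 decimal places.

q_6 = (l_6 − l_7) / l_6 = (0.73 − 0.48) / 0.73
     = 0.25 / 0.73 = 0.342466… → 0.34

0.34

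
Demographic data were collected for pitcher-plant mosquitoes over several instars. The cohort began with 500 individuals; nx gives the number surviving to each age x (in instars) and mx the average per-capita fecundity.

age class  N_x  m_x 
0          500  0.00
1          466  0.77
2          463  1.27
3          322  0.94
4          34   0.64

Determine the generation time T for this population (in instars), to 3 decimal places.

1.990

lx = nx/n0 = nx/500: 1, 0.932, 0.926, 0.644, 0.068
lx·mx: 0, 0.71764, 1.17602, 0.60536, 0.04352 → R0 = 2.54254
x·lx·mx: 0, 0.71764, 2.35204, 1.81608, 0.17408 → Σ = 5.05984
T = 5.05984 / 2.54254 = 1.990073… → 1.990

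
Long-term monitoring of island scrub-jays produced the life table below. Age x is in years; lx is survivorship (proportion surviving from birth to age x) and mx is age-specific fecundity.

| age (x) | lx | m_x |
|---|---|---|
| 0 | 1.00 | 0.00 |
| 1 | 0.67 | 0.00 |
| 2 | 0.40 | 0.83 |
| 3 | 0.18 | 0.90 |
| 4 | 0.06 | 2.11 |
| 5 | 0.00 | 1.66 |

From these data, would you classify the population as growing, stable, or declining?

declining

R0 = Σ lx·mx = 0 + 0 + 0.332 + 0.162 + 0.1266 + 0 = 0.6206
R0 < 1, so the population is declining.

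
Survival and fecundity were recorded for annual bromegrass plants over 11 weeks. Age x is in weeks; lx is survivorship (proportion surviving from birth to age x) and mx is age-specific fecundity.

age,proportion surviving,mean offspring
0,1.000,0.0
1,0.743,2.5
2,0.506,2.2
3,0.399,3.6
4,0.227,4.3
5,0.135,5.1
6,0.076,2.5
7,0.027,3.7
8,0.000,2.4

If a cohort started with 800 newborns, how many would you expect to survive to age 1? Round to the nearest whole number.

Expected survivors = N0 · l_1 = 800 × 0.743 = 594.4 → 594

594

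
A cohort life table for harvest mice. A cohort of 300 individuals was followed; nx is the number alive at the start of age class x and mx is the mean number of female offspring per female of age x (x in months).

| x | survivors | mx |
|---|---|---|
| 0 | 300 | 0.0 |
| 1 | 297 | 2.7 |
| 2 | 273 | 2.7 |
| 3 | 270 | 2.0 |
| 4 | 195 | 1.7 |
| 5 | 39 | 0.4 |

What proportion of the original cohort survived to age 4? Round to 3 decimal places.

0.650

l_4 = n_4/n_0 = 195/300 = 0.65 → 0.650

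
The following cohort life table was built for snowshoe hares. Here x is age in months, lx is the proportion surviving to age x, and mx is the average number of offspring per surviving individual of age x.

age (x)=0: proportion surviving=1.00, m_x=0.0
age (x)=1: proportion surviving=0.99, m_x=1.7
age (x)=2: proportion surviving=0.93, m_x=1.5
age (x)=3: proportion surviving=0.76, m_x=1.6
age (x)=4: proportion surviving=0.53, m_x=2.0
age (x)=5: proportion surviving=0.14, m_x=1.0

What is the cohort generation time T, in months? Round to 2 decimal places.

2.38

lx·mx: 0, 1.683, 1.395, 1.216, 1.06, 0.14 → R0 = 5.494
x·lx·mx: 0, 1.683, 2.79, 3.648, 4.24, 0.7 → Σ = 13.061
T = 13.061 / 5.494 = 2.377321… → 2.38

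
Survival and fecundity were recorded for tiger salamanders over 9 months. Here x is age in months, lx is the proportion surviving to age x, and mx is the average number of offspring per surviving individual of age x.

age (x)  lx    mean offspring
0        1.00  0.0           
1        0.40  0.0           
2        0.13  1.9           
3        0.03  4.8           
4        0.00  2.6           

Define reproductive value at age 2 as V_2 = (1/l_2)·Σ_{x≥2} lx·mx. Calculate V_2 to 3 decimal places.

3.008

lx·mx for x ≥ 2: 0.247, 0.144, 0 → sum = 0.391
V_2 = 0.391 / l_2 = 0.391 / 0.13 = 3.007692… → 3.008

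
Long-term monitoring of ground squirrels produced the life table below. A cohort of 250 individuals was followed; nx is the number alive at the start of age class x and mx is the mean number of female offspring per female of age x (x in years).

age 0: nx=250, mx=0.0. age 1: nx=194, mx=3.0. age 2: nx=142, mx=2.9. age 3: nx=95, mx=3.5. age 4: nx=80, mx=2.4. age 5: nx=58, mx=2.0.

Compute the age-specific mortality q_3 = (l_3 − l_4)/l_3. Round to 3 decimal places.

lx = nx/n0 = nx/250: 1, 0.776, 0.568, 0.38, 0.32, 0.232
q_3 = (l_3 − l_4) / l_3 = (0.38 − 0.32) / 0.38
     = 0.06 / 0.38 = 0.157895… → 0.158

0.158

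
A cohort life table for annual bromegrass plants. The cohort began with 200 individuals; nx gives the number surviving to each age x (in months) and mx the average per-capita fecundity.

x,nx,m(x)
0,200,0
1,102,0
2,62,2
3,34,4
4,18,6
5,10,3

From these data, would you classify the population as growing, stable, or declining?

lx = nx/n0 = nx/200: 1, 0.51, 0.31, 0.17, 0.09, 0.05
R0 = Σ lx·mx = 0 + 0 + 0.62 + 0.68 + 0.54 + 0.15 = 1.99
R0 > 1, so the population is growing.

growing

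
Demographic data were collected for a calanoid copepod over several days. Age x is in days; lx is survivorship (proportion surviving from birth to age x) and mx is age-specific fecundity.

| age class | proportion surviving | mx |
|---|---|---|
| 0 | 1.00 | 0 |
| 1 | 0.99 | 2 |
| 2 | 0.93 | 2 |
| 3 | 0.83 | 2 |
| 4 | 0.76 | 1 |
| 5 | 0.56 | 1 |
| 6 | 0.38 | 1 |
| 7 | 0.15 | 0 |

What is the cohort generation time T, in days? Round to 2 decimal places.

2.61

lx·mx: 0, 1.98, 1.86, 1.66, 0.76, 0.56, 0.38, 0 → R0 = 7.2
x·lx·mx: 0, 1.98, 3.72, 4.98, 3.04, 2.8, 2.28, 0 → Σ = 18.8
T = 18.8 / 7.2 = 2.611111… → 2.61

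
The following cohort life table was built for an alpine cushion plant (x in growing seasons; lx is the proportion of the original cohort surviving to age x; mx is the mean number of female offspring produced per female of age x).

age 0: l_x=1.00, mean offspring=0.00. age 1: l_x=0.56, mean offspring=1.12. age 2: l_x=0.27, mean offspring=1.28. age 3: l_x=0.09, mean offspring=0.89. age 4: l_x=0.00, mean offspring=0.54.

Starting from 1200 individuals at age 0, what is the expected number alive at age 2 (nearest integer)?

Expected survivors = N0 · l_2 = 1200 × 0.27 = 324 → 324

324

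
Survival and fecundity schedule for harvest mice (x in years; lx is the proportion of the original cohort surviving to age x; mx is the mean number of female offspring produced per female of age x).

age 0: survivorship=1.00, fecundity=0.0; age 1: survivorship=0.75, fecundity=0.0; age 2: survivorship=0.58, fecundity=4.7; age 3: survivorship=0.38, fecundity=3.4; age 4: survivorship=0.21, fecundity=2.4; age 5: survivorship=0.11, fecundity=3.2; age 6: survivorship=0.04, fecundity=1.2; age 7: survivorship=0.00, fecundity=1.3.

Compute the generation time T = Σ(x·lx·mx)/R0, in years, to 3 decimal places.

lx·mx: 0, 0, 2.726, 1.292, 0.504, 0.352, 0.048, 0 → R0 = 4.922
x·lx·mx: 0, 0, 5.452, 3.876, 2.016, 1.76, 0.288, 0 → Σ = 13.392
T = 13.392 / 4.922 = 2.720845… → 2.721

2.721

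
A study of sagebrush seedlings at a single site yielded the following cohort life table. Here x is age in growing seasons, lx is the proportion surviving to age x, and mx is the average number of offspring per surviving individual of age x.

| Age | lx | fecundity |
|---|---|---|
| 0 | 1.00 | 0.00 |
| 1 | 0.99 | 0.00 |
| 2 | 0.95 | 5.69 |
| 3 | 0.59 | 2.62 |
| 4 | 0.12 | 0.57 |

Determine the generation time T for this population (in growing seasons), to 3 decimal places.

lx·mx: 0, 0, 5.4055, 1.5458, 0.0684 → R0 = 7.0197
x·lx·mx: 0, 0, 10.811, 4.6374, 0.2736 → Σ = 15.722
T = 15.722 / 7.0197 = 2.239697… → 2.240

2.240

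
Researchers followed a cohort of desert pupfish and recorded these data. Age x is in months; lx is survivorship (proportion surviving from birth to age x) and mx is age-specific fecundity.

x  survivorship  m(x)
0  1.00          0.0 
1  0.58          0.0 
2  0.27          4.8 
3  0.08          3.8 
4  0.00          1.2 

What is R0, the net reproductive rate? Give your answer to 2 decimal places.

1.60

lx·mx by age: 0, 0, 1.296, 0.304, 0
R0 = Σ lx·mx = 1.6 → 1.60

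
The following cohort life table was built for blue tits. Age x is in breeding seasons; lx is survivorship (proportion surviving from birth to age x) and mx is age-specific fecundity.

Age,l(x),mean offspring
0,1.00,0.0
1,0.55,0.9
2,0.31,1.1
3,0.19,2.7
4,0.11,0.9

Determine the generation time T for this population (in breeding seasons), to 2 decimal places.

2.15

lx·mx: 0, 0.495, 0.341, 0.513, 0.099 → R0 = 1.448
x·lx·mx: 0, 0.495, 0.682, 1.539, 0.396 → Σ = 3.112
T = 3.112 / 1.448 = 2.149171… → 2.15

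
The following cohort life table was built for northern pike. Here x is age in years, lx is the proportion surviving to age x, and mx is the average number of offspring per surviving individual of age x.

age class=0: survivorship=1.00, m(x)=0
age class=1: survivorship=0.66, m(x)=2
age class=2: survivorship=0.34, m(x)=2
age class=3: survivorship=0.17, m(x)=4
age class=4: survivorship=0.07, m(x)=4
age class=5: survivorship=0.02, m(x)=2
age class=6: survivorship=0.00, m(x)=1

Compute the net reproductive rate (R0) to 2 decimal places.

3.00

lx·mx by age: 0, 1.32, 0.68, 0.68, 0.28, 0.04, 0
R0 = Σ lx·mx = 3 → 3.00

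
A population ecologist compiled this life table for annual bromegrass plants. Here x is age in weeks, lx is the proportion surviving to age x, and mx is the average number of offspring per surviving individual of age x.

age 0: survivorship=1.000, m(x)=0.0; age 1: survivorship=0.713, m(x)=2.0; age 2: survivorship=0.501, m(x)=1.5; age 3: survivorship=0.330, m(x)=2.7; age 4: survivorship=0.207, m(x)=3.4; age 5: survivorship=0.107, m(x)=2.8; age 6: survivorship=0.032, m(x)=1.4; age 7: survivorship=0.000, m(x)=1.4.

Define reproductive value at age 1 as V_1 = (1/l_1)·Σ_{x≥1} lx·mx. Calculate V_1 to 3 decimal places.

lx·mx for x ≥ 1: 1.426, 0.7515, 0.891, 0.7038, 0.2996, 0.0448, 0 → sum = 4.1167
V_1 = 4.1167 / l_1 = 4.1167 / 0.713 = 5.773773… → 5.774

5.774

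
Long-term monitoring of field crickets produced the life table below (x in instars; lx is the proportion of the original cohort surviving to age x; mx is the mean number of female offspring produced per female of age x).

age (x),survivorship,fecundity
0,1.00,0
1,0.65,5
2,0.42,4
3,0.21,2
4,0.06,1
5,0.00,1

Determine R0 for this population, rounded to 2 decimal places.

lx·mx by age: 0, 3.25, 1.68, 0.42, 0.06, 0
R0 = Σ lx·mx = 5.41 → 5.41

5.41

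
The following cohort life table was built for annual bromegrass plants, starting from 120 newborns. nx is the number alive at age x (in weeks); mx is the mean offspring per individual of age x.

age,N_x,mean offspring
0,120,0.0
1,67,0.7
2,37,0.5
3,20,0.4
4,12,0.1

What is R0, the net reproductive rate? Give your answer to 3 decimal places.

0.622

lx = nx/n0 = nx/120: 1, 0.55833…, 0.30833…, 0.16667…, 0.1
lx·mx by age: 0, 0.390833…, 0.154167…, 0.066667…, 0.01
R0 = Σ lx·mx = 0.621667… → 0.622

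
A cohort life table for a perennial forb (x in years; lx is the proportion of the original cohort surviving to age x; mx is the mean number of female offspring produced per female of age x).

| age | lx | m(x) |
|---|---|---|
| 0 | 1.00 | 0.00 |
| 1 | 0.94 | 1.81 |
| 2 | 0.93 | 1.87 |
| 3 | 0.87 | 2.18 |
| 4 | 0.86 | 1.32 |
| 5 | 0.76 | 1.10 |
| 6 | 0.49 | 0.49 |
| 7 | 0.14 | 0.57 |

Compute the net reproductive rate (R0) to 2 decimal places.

7.63

lx·mx by age: 0, 1.7014, 1.7391, 1.8966, 1.1352, 0.836, 0.2401, 0.0798
R0 = Σ lx·mx = 7.6282 → 7.63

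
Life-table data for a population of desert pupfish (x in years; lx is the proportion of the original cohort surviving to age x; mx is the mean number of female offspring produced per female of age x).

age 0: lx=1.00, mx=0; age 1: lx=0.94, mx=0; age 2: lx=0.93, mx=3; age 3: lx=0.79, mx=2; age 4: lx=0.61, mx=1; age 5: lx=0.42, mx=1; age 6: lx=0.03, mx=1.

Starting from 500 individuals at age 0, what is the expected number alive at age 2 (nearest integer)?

Expected survivors = N0 · l_2 = 500 × 0.93 = 465 → 465

465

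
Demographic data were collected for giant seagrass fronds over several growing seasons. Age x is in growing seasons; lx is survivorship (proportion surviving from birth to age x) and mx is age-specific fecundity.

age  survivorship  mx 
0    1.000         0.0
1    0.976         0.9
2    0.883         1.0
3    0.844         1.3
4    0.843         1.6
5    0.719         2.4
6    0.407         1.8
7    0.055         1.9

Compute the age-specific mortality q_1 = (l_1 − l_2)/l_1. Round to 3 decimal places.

q_1 = (l_1 − l_2) / l_1 = (0.976 − 0.883) / 0.976
     = 0.093 / 0.976 = 0.095287… → 0.095

0.095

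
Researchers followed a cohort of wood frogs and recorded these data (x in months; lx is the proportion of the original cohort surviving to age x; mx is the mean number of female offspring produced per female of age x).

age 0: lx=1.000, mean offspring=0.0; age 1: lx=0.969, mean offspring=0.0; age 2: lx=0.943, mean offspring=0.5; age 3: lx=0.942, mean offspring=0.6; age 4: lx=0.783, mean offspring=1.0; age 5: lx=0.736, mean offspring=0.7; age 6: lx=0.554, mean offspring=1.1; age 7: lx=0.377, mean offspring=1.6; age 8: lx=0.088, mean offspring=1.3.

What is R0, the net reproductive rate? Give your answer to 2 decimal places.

3.66

lx·mx by age: 0, 0, 0.4715, 0.5652, 0.783, 0.5152, 0.6094, 0.6032, 0.1144
R0 = Σ lx·mx = 3.6619 → 3.66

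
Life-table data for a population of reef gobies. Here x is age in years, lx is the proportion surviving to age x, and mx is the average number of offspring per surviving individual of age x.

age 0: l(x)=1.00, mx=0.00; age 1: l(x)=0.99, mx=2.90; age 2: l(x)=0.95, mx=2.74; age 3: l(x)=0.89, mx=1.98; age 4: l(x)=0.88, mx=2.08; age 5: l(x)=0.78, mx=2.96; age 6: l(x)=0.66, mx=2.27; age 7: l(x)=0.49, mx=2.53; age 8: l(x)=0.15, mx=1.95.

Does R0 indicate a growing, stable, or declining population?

R0 = Σ lx·mx = 0 + 2.871 + 2.603 + 1.7622 + 1.8304 + 2.3088 + 1.4982 + 1.2397 + 0.2925 = 14.4058
R0 > 1, so the population is growing.

growing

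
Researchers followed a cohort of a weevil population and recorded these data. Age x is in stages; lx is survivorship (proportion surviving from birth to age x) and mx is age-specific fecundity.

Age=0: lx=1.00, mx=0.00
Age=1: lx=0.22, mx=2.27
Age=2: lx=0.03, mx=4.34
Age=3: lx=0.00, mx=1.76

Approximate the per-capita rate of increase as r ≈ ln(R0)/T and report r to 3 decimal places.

-0.383

R0 = Σ lx·mx = 0 + 0.4994 + 0.1302 + 0 = 0.6296
Σ x·lx·mx = 0.7598; T = 0.7598/0.6296 = 1.2068…
r ≈ ln(R0)/T = ln(0.6296)/1.2068… = -0.38339… → -0.383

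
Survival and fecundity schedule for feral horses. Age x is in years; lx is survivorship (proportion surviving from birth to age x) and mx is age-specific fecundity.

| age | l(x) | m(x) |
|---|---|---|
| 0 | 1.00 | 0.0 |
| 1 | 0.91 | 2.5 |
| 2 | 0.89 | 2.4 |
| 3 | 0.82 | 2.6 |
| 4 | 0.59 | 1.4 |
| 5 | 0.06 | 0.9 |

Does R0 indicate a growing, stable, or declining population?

R0 = Σ lx·mx = 0 + 2.275 + 2.136 + 2.132 + 0.826 + 0.054 = 7.423
R0 > 1, so the population is growing.

growing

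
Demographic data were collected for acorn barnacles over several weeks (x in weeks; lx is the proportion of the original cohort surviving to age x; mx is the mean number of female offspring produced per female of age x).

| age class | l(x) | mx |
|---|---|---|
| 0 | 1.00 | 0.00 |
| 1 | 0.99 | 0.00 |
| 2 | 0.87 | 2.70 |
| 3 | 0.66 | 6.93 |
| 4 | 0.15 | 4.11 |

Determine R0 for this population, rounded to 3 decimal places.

7.539

lx·mx by age: 0, 0, 2.349, 4.5738, 0.6165
R0 = Σ lx·mx = 7.5393 → 7.539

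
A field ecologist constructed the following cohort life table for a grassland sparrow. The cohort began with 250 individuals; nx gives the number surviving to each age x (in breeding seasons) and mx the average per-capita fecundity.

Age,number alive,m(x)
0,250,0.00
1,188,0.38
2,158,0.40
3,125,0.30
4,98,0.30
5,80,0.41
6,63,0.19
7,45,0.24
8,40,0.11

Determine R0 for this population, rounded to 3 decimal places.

lx = nx/n0 = nx/250: 1, 0.752, 0.632, 0.5, 0.392, 0.32, 0.252, 0.18, 0.16
lx·mx by age: 0, 0.28576, 0.2528, 0.15, 0.1176, 0.1312, 0.04788, 0.0432, 0.0176
R0 = Σ lx·mx = 1.04604 → 1.046

1.046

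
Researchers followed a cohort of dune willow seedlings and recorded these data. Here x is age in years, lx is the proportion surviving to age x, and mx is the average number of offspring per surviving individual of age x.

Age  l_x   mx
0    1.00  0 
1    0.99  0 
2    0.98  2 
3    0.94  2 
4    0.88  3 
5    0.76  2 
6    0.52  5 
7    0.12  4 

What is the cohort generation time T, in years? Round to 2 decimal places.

4.21

lx·mx: 0, 0, 1.96, 1.88, 2.64, 1.52, 2.6, 0.48 → R0 = 11.08
x·lx·mx: 0, 0, 3.92, 5.64, 10.56, 7.6, 15.6, 3.36 → Σ = 46.68
T = 46.68 / 11.08 = 4.212996… → 4.21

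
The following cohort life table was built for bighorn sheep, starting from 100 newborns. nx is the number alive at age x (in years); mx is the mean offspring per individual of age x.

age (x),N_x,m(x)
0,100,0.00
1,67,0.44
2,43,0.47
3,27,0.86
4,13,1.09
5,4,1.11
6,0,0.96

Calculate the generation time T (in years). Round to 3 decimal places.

lx = nx/n0 = nx/100: 1, 0.67, 0.43, 0.27, 0.13, 0.04, 0
lx·mx: 0, 0.2948, 0.2021, 0.2322, 0.1417, 0.0444, 0 → R0 = 0.9152
x·lx·mx: 0, 0.2948, 0.4042, 0.6966, 0.5668, 0.222, 0 → Σ = 2.1844
T = 2.1844 / 0.9152 = 2.386801… → 2.387

2.387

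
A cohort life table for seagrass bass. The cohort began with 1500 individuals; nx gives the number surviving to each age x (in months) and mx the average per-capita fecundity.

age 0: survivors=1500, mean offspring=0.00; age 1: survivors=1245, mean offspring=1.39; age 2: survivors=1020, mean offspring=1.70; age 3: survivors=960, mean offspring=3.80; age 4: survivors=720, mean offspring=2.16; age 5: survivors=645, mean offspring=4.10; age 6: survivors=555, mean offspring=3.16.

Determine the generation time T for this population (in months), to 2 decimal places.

lx = nx/n0 = nx/1500: 1, 0.83, 0.68, 0.64, 0.48, 0.43, 0.37
lx·mx: 0, 1.1537, 1.156, 2.432, 1.0368, 1.763, 1.1692 → R0 = 8.7107
x·lx·mx: 0, 1.1537, 2.312, 7.296, 4.1472, 8.815, 7.0152 → Σ = 30.7391
T = 30.7391 / 8.7107 = 3.52889… → 3.53

3.53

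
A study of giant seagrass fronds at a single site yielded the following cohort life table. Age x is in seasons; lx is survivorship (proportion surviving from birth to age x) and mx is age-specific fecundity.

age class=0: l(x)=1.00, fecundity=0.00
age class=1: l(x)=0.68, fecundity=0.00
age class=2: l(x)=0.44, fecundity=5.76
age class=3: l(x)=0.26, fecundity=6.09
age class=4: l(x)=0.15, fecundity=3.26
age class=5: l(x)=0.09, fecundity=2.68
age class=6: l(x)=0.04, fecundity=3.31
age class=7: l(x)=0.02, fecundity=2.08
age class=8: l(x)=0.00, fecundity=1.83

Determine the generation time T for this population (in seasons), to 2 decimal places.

2.80

lx·mx: 0, 0, 2.5344, 1.5834, 0.489, 0.2412, 0.1324, 0.0416, 0 → R0 = 5.022
x·lx·mx: 0, 0, 5.0688, 4.7502, 1.956, 1.206, 0.7944, 0.2912, 0 → Σ = 14.0666
T = 14.0666 / 5.022 = 2.800996… → 2.80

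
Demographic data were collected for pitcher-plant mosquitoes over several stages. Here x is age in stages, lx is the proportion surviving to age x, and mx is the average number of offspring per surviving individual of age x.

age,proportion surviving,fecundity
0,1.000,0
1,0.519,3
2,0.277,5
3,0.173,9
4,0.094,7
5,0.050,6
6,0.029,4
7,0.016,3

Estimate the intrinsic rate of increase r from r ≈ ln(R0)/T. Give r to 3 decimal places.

R0 = Σ lx·mx = 0 + 1.557 + 1.385 + 1.557 + 0.658 + 0.3 + 0.116 + 0.048 = 5.621
Σ x·lx·mx = 14.162; T = 14.162/5.621 = 2.51948…
r ≈ ln(R0)/T = ln(5.621)/2.51948… = 0.68526… → 0.685

0.685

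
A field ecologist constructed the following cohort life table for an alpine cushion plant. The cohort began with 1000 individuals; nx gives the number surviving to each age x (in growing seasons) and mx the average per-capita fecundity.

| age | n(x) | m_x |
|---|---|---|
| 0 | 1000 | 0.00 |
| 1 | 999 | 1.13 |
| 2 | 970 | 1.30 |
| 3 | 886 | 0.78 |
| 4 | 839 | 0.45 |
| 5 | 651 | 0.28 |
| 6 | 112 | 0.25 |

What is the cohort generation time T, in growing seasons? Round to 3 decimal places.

lx = nx/n0 = nx/1000: 1, 0.999, 0.97, 0.886, 0.839, 0.651, 0.112
lx·mx: 0, 1.12887, 1.261, 0.69108, 0.37755, 0.18228, 0.028 → R0 = 3.66878
x·lx·mx: 0, 1.12887, 2.522, 2.07324, 1.5102, 0.9114, 0.168 → Σ = 8.31371
T = 8.31371 / 3.66878 = 2.266069… → 2.266

2.266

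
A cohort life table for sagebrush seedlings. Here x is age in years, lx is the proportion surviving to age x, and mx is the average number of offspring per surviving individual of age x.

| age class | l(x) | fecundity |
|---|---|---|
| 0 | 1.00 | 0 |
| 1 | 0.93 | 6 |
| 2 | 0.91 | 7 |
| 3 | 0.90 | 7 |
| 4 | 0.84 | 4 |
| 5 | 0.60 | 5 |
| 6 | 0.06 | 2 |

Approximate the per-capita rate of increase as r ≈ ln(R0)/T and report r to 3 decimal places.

R0 = Σ lx·mx = 0 + 5.58 + 6.37 + 6.3 + 3.36 + 3 + 0.12 = 24.73
Σ x·lx·mx = 66.38; T = 66.38/24.73 = 2.68419…
r ≈ ln(R0)/T = ln(24.73)/2.68419… = 1.19515… → 1.195

1.195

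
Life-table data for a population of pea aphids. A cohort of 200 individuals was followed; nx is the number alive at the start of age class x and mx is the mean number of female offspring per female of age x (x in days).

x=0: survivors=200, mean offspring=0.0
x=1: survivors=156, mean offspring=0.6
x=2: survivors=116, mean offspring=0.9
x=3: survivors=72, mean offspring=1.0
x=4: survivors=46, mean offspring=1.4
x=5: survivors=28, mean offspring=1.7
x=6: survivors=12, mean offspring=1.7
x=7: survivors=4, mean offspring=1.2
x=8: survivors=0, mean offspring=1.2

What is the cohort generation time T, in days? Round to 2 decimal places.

lx = nx/n0 = nx/200: 1, 0.78, 0.58, 0.36, 0.23, 0.14, 0.06, 0.02, 0
lx·mx: 0, 0.468, 0.522, 0.36, 0.322, 0.238, 0.102, 0.024, 0 → R0 = 2.036
x·lx·mx: 0, 0.468, 1.044, 1.08, 1.288, 1.19, 0.612, 0.168, 0 → Σ = 5.85
T = 5.85 / 2.036 = 2.873281… → 2.87

2.87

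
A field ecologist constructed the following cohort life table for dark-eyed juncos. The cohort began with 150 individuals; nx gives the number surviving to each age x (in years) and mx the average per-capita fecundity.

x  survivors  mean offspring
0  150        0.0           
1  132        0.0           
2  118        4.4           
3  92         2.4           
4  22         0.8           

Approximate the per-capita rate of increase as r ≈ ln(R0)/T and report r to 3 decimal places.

0.693

lx = nx/n0 = nx/150: 1, 0.88, 0.78667…, 0.61333…, 0.14667…
R0 = Σ lx·mx = 0 + 0 + 3.46133… + 1.472… + 0.11733… = 5.050667…
Σ x·lx·mx = 11.808…; T = 11.808…/5.050667… = 2.33791…
r ≈ ln(R0)/T = ln(5.050667…)/2.33791… = 0.69272… → 0.693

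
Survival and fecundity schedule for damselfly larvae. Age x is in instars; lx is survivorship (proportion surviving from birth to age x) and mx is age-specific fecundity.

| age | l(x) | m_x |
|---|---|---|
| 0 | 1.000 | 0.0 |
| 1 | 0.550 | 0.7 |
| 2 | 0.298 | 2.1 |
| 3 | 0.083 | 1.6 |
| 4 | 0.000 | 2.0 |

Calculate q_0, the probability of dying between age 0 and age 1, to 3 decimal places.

q_0 = (l_0 − l_1) / l_0 = (1 − 0.55) / 1
     = 0.45 / 1 = 0.45 → 0.450

0.450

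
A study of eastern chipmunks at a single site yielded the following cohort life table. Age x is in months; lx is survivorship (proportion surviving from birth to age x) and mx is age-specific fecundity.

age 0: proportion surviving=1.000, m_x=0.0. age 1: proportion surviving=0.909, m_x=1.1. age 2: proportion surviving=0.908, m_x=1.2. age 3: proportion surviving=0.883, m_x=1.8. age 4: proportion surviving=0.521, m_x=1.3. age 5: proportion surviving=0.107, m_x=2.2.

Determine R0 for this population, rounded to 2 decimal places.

lx·mx by age: 0, 0.9999, 1.0896, 1.5894, 0.6773, 0.2354
R0 = Σ lx·mx = 4.5916 → 4.59

4.59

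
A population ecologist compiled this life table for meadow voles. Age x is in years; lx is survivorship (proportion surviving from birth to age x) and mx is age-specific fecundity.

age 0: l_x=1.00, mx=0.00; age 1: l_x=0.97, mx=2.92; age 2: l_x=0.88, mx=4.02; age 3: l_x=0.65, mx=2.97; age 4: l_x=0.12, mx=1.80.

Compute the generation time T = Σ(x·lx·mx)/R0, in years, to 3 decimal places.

lx·mx: 0, 2.8324, 3.5376, 1.9305, 0.216 → R0 = 8.5165
x·lx·mx: 0, 2.8324, 7.0752, 5.7915, 0.864 → Σ = 16.5631
T = 16.5631 / 8.5165 = 1.944825… → 1.945

1.945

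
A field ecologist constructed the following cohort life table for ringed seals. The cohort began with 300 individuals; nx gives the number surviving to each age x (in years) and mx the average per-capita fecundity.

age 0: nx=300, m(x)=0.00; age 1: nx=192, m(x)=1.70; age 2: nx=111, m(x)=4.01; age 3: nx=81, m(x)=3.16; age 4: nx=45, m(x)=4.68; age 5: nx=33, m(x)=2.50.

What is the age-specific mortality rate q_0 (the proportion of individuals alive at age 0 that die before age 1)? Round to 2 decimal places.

lx = nx/n0 = nx/300: 1, 0.64, 0.37, 0.27, 0.15, 0.11
q_0 = (l_0 − l_1) / l_0 = (1 − 0.64) / 1
     = 0.36 / 1 = 0.36 → 0.36

0.36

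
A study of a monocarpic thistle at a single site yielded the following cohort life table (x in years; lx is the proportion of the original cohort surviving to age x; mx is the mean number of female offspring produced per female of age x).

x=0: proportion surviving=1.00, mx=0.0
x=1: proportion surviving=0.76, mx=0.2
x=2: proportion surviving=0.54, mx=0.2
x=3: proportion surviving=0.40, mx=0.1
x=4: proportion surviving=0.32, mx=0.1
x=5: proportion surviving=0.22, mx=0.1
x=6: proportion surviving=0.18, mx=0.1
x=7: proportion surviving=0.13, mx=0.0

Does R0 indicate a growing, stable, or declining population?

declining

R0 = Σ lx·mx = 0 + 0.152 + 0.108 + 0.04 + 0.032 + 0.022 + 0.018 + 0 = 0.372
R0 < 1, so the population is declining.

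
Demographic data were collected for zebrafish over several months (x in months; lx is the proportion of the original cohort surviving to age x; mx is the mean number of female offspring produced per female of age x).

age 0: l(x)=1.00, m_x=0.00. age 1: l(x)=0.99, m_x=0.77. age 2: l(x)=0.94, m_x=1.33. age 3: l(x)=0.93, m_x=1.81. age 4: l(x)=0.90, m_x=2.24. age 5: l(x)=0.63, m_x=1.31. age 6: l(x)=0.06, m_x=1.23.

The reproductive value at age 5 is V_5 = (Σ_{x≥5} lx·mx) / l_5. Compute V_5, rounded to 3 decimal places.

1.427

lx·mx for x ≥ 5: 0.8253, 0.0738 → sum = 0.8991
V_5 = 0.8991 / l_5 = 0.8991 / 0.63 = 1.427143… → 1.427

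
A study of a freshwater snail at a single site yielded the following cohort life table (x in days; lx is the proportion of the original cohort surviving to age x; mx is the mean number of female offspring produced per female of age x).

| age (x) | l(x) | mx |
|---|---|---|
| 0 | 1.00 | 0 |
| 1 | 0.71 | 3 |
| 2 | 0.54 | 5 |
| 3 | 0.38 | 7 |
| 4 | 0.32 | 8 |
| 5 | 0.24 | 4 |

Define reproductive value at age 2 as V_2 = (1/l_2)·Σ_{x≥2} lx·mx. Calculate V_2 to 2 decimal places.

16.44

lx·mx for x ≥ 2: 2.7, 2.66, 2.56, 0.96 → sum = 8.88
V_2 = 8.88 / l_2 = 8.88 / 0.54 = 16.444444… → 16.44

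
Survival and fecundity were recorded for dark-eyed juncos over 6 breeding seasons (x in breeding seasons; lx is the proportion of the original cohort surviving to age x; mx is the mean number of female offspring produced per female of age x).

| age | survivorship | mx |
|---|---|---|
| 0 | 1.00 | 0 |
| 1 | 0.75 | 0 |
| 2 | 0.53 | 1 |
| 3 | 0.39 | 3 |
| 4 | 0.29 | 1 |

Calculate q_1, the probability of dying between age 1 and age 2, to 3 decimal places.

q_1 = (l_1 − l_2) / l_1 = (0.75 − 0.53) / 0.75
     = 0.22 / 0.75 = 0.293333… → 0.293

0.293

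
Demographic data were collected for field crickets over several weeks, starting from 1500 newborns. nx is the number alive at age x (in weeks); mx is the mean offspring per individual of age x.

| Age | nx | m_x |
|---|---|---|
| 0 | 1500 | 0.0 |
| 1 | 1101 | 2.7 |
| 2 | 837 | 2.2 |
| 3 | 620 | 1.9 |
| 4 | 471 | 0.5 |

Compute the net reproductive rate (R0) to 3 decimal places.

4.152

lx = nx/n0 = nx/1500: 1, 0.734, 0.558, 0.41333…, 0.314
lx·mx by age: 0, 1.9818, 1.2276, 0.785333…, 0.157
R0 = Σ lx·mx = 4.151733… → 4.152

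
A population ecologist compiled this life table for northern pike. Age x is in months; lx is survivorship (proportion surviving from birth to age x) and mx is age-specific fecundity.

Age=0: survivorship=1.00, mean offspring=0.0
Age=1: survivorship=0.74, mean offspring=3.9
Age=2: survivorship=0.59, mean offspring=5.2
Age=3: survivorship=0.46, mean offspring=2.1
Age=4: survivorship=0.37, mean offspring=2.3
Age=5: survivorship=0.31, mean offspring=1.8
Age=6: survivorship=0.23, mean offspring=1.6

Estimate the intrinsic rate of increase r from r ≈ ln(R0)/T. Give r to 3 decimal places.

R0 = Σ lx·mx = 0 + 2.886 + 3.068 + 0.966 + 0.851 + 0.558 + 0.368 = 8.697
Σ x·lx·mx = 20.322; T = 20.322/8.697 = 2.33667…
r ≈ ln(R0)/T = ln(8.697)/2.33667… = 0.92567… → 0.926

0.926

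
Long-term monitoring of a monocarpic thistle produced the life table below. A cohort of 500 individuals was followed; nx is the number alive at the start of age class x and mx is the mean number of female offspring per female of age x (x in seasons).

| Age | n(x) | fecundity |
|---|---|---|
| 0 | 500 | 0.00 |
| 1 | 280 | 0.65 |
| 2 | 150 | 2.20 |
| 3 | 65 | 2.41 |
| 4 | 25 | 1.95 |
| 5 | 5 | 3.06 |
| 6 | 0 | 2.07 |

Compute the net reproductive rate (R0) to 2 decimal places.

1.47

lx = nx/n0 = nx/500: 1, 0.56, 0.3, 0.13, 0.05, 0.01, 0
lx·mx by age: 0, 0.364, 0.66, 0.3133, 0.0975, 0.0306, 0
R0 = Σ lx·mx = 1.4654 → 1.47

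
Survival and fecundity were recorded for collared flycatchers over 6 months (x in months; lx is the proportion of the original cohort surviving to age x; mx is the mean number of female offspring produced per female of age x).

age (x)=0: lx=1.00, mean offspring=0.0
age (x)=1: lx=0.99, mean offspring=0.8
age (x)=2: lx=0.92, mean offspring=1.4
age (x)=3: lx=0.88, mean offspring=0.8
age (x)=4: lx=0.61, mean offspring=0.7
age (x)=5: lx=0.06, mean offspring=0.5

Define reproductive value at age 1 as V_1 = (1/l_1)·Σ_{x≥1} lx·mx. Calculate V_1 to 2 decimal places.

3.27

lx·mx for x ≥ 1: 0.792, 1.288, 0.704, 0.427, 0.03 → sum = 3.241
V_1 = 3.241 / l_1 = 3.241 / 0.99 = 3.273737… → 3.27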